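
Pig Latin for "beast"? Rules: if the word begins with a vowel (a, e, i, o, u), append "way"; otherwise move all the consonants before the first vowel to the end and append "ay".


Word: "beast"
Starts with consonant(s) → move to end, add 'ay'
Consonant cluster: "b"
Pig Latin = "eastbay"


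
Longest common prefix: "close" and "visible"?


Word 1: "close"
Word 2: "visible"
Comparing from start:
  Pos 0: 'c' != 'v' (stop)
LCP = "" (length 0)


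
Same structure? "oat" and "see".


Pattern of "oat": [0, 1, 2]
Pattern of "see": [0, 1, 1]
Patterns do not match
Same pattern = No


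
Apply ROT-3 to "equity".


Word: "equity"
Shift: 3
Each letter → (letter + shift) mod 26:
  'e' (4) + 3 = 7 → 'h'
  'q' (16) + 3 = 19 → 't'
  'u' (20) + 3 = 23 → 'x'
  'i' (8) + 3 = 11 → 'l'
  't' (19) + 3 = 22 → 'w'
  'y' (24) + 3 = 1 → 'b'
Result = "htxlwb"


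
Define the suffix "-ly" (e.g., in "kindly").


Suffix: -ly
Example: kindly = kind + -ly
Meaning = in a manner


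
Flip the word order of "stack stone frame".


Original: "stack stone frame"
Words (1..n): stack | stone | frame
Reversed (n..1): frame | stone | stack
Result = "frame stone stack"


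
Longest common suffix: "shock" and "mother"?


Word 1: "shock"
Word 2: "mother"
Comparing from end:
  Pos -1: 'k' != 'r' (stop)
LCS = "" (length 0)


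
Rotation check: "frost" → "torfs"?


Word: "frost", Candidate: "torfs"
Method: check if candidate is substring of word+word
"frostfrost" contains "torfs"? No
Is rotation = No


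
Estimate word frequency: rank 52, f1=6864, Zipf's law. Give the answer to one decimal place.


Zipf's law: f(r) = f(1) / r
f(1) = 6864
f(52) = 6864 / 52
= 132.0 occurrences


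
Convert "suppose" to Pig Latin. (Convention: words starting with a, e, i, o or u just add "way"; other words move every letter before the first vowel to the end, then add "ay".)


Word: "suppose"
Starts with consonant(s) → move to end, add 'ay'
Consonant cluster: "s"
Pig Latin = "upposesay"


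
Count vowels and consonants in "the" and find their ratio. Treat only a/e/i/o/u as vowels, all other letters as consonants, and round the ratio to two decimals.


Word: "the"
Vowels (a,e,i,o,u): 1
Consonants: 2
Ratio = 1/2
= 0.50


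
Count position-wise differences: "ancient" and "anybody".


Comparing character by character (same length = 7):
  Pos 0: 'a' vs 'a' =
  Pos 1: 'n' vs 'n' =
  Pos 2: 'c' vs 'y' !=
  Pos 3: 'i' vs 'b' !=
  Pos 4: 'e' vs 'o' !=
  Pos 5: 'n' vs 'd' !=
  Pos 6: 't' vs 'y' !=
Hamming distance = 5


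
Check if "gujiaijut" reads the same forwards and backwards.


Word: "gujiaijut"
Reversed: "tujiaijug"
Forward == Backward? gujiaijut != tujiaijug
Palindrome = No


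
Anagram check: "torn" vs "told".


Word 1: "torn" → sorted: nort
Word 2: "told" → sorted: dlot
Same letters? nort != dlot
Anagram = No


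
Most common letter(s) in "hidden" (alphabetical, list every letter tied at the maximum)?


Word: "hidden"
Letter counts:
  'd': 2
  'e': 1
  'h': 1
  'i': 1
  'n': 1
Maximum count = 2
Most frequent = 'd' (2 times each)


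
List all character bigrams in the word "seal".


Word: "seal" (length 4)
Number of bigrams = 4 - 2 + 1 = 3
  Position 0: "se"
  Position 1: "ea"
  Position 2: "al"
Bigrams = "se", "ea", "al"


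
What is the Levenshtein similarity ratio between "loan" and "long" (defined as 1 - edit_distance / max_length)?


Word 1: "loan" (length 4)
Word 2: "long" (length 4)
One optimal edit sequence:
  1. keep 'l'
  2. keep 'o'
  3. substitute 'a' -> 'n'  (+1)
  4. substitute 'n' -> 'g'  (+1)
Edit distance = 2
Max length = max(4, 4) = 4
Similarity = 1 - 2/4
= 0.5000


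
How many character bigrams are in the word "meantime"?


Word: "meantime" (length 8)
Number of 2-grams = length - 2 + 1 = 8 - 2 + 1
= 7


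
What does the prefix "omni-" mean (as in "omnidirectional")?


Prefix: omni-
As in: omnidirectional -> omni- + directional
Meaning = all


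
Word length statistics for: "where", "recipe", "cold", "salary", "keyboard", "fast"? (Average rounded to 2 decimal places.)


Lengths: "where"=5, "recipe"=6, "cold"=4, "salary"=6, "keyboard"=8, "fast"=4
Sum = 33, Count = 6
Average = 33/6 = 5.50
= avg=5.50, min=4, max=8


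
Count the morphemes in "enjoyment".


Word: "enjoyment"
Morphemes: en- | joy | -ment
Each morpheme carries meaning
= 3 morphemes


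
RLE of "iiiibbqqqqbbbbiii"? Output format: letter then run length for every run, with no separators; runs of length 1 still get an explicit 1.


String: "iiiibbqqqqbbbbiii"
Scanning for consecutive runs:
  'i' x 4
  'b' x 2
  'q' x 4
  'b' x 4
  'i' x 3
RLE = "i4b2q4b4i3"


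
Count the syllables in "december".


Word: "december"
Syllable breakdown: de-cem-ber
Counting: 3 parts
= 3 syllables


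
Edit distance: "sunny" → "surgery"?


Word 1: "sunny" (length 5)
Word 2: "surgery" (length 7)
One optimal edit sequence (insert/delete/substitute each cost 1):
  1. keep 's'
  2. keep 'u'
  3. insert 'r'  (+1)
  4. insert 'g'  (+1)
  5. substitute 'n' -> 'e'  (+1)
  6. substitute 'n' -> 'r'  (+1)
  7. keep 'y'
Total edit operations: 4
Edit distance = 4


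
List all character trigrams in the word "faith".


Word: "faith" (length 5)
Number of trigrams = 5 - 3 + 1 = 3
  Position 0: "fai"
  Position 1: "ait"
  Position 2: "ith"
Trigrams = "fai", "ait", "ith"


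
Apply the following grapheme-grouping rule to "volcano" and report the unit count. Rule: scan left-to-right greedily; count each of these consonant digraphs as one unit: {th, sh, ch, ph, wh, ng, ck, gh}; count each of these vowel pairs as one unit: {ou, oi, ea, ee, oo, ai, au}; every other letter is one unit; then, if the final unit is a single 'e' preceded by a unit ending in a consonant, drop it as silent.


Word: "volcano" (7 letters)
Left-to-right scan:
  (1) 'v' (letter)
  (2) 'o' (letter)
  (3) 'l' (letter)
  (4) 'c' (letter)
  (5) 'a' (letter)
  (6) 'n' (letter)
  (7) 'o' (letter)
Units from scan: 7
Sound units = 7 units


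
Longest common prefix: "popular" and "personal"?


Word 1: "popular"
Word 2: "personal"
Comparing from start:
  Pos 0: 'p' == 'p'
  Pos 1: 'o' != 'e' (stop)
LCP = "p" (length 1)


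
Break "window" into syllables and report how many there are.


Word: "window"
Syllable breakdown: win-dow
Counting: 2 parts
= 2 syllables


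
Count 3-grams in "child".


Word: "child" (length 5)
Number of 3-grams = length - 3 + 1 = 5 - 3 + 1
= 3


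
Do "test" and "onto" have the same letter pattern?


Pattern of "test": [0, 1, 2, 0]
Pattern of "onto": [0, 1, 2, 0]
Patterns match
Same pattern = Yes


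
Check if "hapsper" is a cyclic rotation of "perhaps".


Word: "perhaps", Candidate: "hapsper"
Method: check if candidate is substring of word+word
"perhapsperhaps" contains "hapsper"? Yes
Is rotation = Yes


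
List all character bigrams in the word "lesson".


Word: "lesson" (length 6)
Number of bigrams = 6 - 2 + 1 = 5
  Position 0: "le"
  Position 1: "es"
  Position 2: "ss"
  Position 3: "so"
  Position 4: "on"
Bigrams = "le", "es", "ss", "so", "on"


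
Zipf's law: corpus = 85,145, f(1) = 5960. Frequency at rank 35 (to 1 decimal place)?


Zipf's law: f(r) = f(1) / r
f(1) = 5960
f(35) = 5960 / 35
= 170.3 occurrences


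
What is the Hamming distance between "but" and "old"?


Comparing character by character (same length = 3):
  Pos 0: 'b' vs 'o' !=
  Pos 1: 'u' vs 'l' !=
  Pos 2: 't' vs 'd' !=
Hamming distance = 3


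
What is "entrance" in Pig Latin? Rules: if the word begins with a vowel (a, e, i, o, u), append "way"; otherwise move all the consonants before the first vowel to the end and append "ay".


Word: "entrance"
Starts with vowel → add 'way'
Pig Latin = "entranceway"


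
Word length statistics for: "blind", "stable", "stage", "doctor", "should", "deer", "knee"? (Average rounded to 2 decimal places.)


Lengths: "blind"=5, "stable"=6, "stage"=5, "doctor"=6, "should"=6, "deer"=4, "knee"=4
Sum = 36, Count = 7
Average = 36/7 = 5.14
= avg=5.14, min=4, max=6


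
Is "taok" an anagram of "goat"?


Word 1: "goat" → sorted: agot
Word 2: "taok" → sorted: akot
Same letters? agot != akot
Anagram = No


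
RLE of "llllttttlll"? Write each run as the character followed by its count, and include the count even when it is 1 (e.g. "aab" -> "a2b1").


String: "llllttttlll"
Scanning for consecutive runs:
  'l' x 4
  't' x 4
  'l' x 3
RLE = "l4t4l3"


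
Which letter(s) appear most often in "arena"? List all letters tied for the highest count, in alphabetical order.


Word: "arena"
Letter counts:
  'a': 2
  'e': 1
  'n': 1
  'r': 1
Maximum count = 2
Most frequent = 'a' (2 times each)


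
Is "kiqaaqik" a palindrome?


Word: "kiqaaqik"
Reversed: "kiqaaqik"
Forward == Backward? kiqaaqik == kiqaaqik
Palindrome = Yes


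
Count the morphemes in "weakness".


Word: "weakness"
Morphemes: weak + -ness
Each morpheme carries meaning
= 2 morphemes


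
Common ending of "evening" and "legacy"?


Word 1: "evening"
Word 2: "legacy"
Comparing from end:
  Pos -1: 'g' != 'y' (stop)
LCS = "" (length 0)


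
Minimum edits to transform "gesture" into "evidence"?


Word 1: "gesture" (length 7)
Word 2: "evidence" (length 8)
One optimal edit sequence (insert/delete/substitute each cost 1):
  1. insert 'e'  (+1)
  2. substitute 'g' -> 'v'  (+1)
  3. substitute 'e' -> 'i'  (+1)
  4. substitute 's' -> 'd'  (+1)
  5. substitute 't' -> 'e'  (+1)
  6. substitute 'u' -> 'n'  (+1)
  7. substitute 'r' -> 'c'  (+1)
  8. keep 'e'
Total edit operations: 7
Edit distance = 7


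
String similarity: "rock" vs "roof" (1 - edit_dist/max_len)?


Word 1: "rock" (length 4)
Word 2: "roof" (length 4)
One optimal edit sequence:
  1. keep 'r'
  2. keep 'o'
  3. substitute 'c' -> 'o'  (+1)
  4. substitute 'k' -> 'f'  (+1)
Edit distance = 2
Max length = max(4, 4) = 4
Similarity = 1 - 2/4
= 0.5000


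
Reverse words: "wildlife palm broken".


Original: "wildlife palm broken"
Words (1..n): wildlife | palm | broken
Reversed (n..1): broken | palm | wildlife
Result = "broken palm wildlife"


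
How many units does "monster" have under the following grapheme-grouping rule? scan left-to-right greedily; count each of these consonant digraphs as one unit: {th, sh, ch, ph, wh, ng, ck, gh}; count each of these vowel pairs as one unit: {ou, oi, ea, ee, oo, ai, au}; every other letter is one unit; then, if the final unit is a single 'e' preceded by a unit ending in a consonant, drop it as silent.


Word: "monster" (7 letters)
Left-to-right scan:
  (1) 'm' (letter)
  (2) 'o' (letter)
  (3) 'n' (letter)
  (4) 's' (letter)
  (5) 't' (letter)
  (6) 'e' (letter)
  (7) 'r' (letter)
Units from scan: 7
Sound units = 7 units


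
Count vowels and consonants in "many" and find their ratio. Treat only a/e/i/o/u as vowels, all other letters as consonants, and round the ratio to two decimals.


Word: "many"
Vowels (a,e,i,o,u): 1
Consonants: 3
Ratio = 1/3
= 0.33


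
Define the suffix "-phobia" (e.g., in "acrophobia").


Suffix: -phobia
As in: acrophobia -> acro- + -phobia
Meaning = fear of


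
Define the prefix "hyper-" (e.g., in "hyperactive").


Prefix: hyper-
As in: hyperactive -> hyper- + active
Meaning = over / excessive


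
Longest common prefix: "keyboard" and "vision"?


Word 1: "keyboard"
Word 2: "vision"
Comparing from start:
  Pos 0: 'k' != 'v' (stop)
LCP = "" (length 0)


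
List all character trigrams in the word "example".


Word: "example" (length 7)
Number of trigrams = 7 - 3 + 1 = 5
  Position 0: "exa"
  Position 1: "xam"
  Position 2: "amp"
  Position 3: "mpl"
  Position 4: "ple"
Trigrams = "exa", "xam", "amp", "mpl", "ple"


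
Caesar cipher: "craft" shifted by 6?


Word: "craft"
Shift: 6
Each letter → (letter + shift) mod 26:
  'c' (2) + 6 = 8 → 'i'
  'r' (17) + 6 = 23 → 'x'
  'a' (0) + 6 = 6 → 'g'
  'f' (5) + 6 = 11 → 'l'
  't' (19) + 6 = 25 → 'z'
Result = "ixglz"


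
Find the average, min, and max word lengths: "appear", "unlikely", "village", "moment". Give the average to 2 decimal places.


Lengths: "appear"=6, "unlikely"=8, "village"=7, "moment"=6
Sum = 27, Count = 4
Average = 27/4 = 6.75
= avg=6.75, min=6, max=8


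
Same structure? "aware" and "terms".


Pattern of "aware": [0, 1, 0, 2, 3]
Pattern of "terms": [0, 1, 2, 3, 4]
Patterns do not match
Same pattern = No


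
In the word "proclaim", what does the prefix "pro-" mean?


Prefix: pro-
Example: proclaim (pro- + claim)
Meaning = forward / in favor of


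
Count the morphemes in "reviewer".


Word: "reviewer"
Morphemes: re- / view / -er
Each morpheme carries meaning
= 3 morphemes


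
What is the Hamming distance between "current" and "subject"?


Comparing character by character (same length = 7):
  Pos 0: 'c' vs 's' !=
  Pos 1: 'u' vs 'u' =
  Pos 2: 'r' vs 'b' !=
  Pos 3: 'r' vs 'j' !=
  Pos 4: 'e' vs 'e' =
  Pos 5: 'n' vs 'c' !=
  Pos 6: 't' vs 't' =
Hamming distance = 4


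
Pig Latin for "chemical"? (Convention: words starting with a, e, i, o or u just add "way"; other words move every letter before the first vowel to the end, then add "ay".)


Word: "chemical"
Starts with consonant(s) → move to end, add 'ay'
Consonant cluster: "ch"
Pig Latin = "emicalchay"


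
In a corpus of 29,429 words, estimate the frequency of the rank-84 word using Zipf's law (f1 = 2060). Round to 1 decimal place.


Zipf's law: f(r) = f(1) / r
f(1) = 2060
f(84) = 2060 / 84
= 24.5 occurrences


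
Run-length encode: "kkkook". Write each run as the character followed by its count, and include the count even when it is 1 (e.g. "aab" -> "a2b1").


String: "kkkook"
Scanning for consecutive runs:
  'k' x 3
  'o' x 2
  'k' x 1
RLE = "k3o2k1"


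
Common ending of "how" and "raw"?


Word 1: "how"
Word 2: "raw"
Comparing from end:
  Pos -1: 'w' == 'w'
  Pos -2: 'o' != 'a' (stop)
LCS = "w" (length 1)


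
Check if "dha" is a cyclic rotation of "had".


Word: "had", Candidate: "dha"
Method: check if candidate is substring of word+word
"hadhad" contains "dha"? Yes
Is rotation = Yes


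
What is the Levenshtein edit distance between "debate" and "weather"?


Word 1: "debate" (length 6)
Word 2: "weather" (length 7)
One optimal edit sequence (insert/delete/substitute each cost 1):
  1. substitute 'd' -> 'w'  (+1)
  2. keep 'e'
  3. delete 'b'  (+1)
  4. keep 'a'
  5. keep 't'
  6. insert 'h'  (+1)
  7. keep 'e'
  8. insert 'r'  (+1)
Total edit operations: 4
Edit distance = 4


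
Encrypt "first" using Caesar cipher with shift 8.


Word: "first"
Shift: 8
Each letter → (letter + shift) mod 26:
  'f' (5) + 8 = 13 → 'n'
  'i' (8) + 8 = 16 → 'q'
  'r' (17) + 8 = 25 → 'z'
  's' (18) + 8 = 0 → 'a'
  't' (19) + 8 = 1 → 'b'
Result = "nqzab"


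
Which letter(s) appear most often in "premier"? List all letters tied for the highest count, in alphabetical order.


Word: "premier"
Letter counts:
  'e': 2
  'i': 1
  'm': 1
  'p': 1
  'r': 2
Maximum count = 2
Most frequent = 'e', 'r' (2 times each)


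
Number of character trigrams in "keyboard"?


Word: "keyboard" (length 8)
Number of 3-grams = length - 3 + 1 = 8 - 3 + 1
= 6


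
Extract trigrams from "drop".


Word: "drop" (length 4)
Number of trigrams = 4 - 3 + 1 = 2
  Position 0: "dro"
  Position 1: "rop"
Trigrams = "dro", "rop"


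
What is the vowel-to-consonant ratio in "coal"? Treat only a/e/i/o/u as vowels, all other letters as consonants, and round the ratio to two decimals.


Word: "coal"
Vowels (a,e,i,o,u): 2
Consonants: 2
Ratio = 2/2
= 1.00


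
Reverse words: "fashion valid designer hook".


Original: "fashion valid designer hook"
Words (1..n): fashion | valid | designer | hook
Reversed (n..1): hook | designer | valid | fashion
Result = "hook designer valid fashion"


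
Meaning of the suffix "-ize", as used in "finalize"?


Suffix: -ize
Example: finalize = final + -ize
Meaning = to make


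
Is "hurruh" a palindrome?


Word: "hurruh"
Reversed: "hurruh"
Forward == Backward? hurruh == hurruh
Palindrome = Yes


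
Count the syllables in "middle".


Word: "middle"
Syllable breakdown: mid | dle
Counting: 2 parts
= 2 syllables


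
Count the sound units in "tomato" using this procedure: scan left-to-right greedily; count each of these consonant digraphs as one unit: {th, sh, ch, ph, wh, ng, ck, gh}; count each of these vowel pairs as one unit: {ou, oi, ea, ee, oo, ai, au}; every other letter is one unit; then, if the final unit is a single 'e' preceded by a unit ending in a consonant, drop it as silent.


Word: "tomato" (6 letters)
Left-to-right scan:
  [1] 't' (letter)
  [2] 'o' (letter)
  [3] 'm' (letter)
  [4] 'a' (letter)
  [5] 't' (letter)
  [6] 'o' (letter)
Units from scan: 6
Sound units = 6 units


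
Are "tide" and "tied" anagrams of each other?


Word 1: "tide" → sorted: deit
Word 2: "tied" → sorted: deit
Same letters? deit == deit
Anagram = Yes


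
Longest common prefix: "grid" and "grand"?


Word 1: "grid"
Word 2: "grand"
Comparing from start:
  Pos 0: 'g' == 'g'
  Pos 1: 'r' == 'r'
  Pos 2: 'i' != 'a' (stop)
LCP = "gr" (length 2)


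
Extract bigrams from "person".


Word: "person" (length 6)
Number of bigrams = 6 - 2 + 1 = 5
  Position 0: "pe"
  Position 1: "er"
  Position 2: "rs"
  Position 3: "so"
  Position 4: "on"
Bigrams = "pe", "er", "rs", "so", "on"


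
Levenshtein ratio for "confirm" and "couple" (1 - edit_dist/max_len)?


Word 1: "confirm" (length 7)
Word 2: "couple" (length 6)
One optimal edit sequence:
  1. keep 'c'
  2. keep 'o'
  3. delete 'n'  (+1)
  4. substitute 'f' -> 'u'  (+1)
  5. substitute 'i' -> 'p'  (+1)
  6. substitute 'r' -> 'l'  (+1)
  7. substitute 'm' -> 'e'  (+1)
Edit distance = 5
Max length = max(7, 6) = 7
Similarity = 1 - 5/7
= 0.2857


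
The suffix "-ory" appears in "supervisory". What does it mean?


Suffix: -ory
Example: supervisory = supervise + -ory, with a spelling change
Meaning = relating to / place for


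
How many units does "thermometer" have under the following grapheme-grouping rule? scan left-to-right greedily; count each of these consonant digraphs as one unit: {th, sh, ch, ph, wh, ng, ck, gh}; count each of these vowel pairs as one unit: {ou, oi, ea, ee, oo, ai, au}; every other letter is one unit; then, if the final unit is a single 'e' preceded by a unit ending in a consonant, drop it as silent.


Word: "thermometer" (11 letters)
Left-to-right scan:
  (1) 'th' (digraph)
  (2) 'e' (letter)
  (3) 'r' (letter)
  (4) 'm' (letter)
  (5) 'o' (letter)
  (6) 'm' (letter)
  (7) 'e' (letter)
  (8) 't' (letter)
  (9) 'e' (letter)
  (10) 'r' (letter)
Units from scan: 10
Sound units = 10 units


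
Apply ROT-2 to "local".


Word: "local"
Shift: 2
Each letter → (letter + shift) mod 26:
  'l' (11) + 2 = 13 → 'n'
  'o' (14) + 2 = 16 → 'q'
  'c' (2) + 2 = 4 → 'e'
  'a' (0) + 2 = 2 → 'c'
  'l' (11) + 2 = 13 → 'n'
Result = "nqecn"


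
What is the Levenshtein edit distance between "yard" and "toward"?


Word 1: "yard" (length 4)
Word 2: "toward" (length 6)
One optimal edit sequence (insert/delete/substitute each cost 1):
  1. insert 't'  (+1)
  2. insert 'o'  (+1)
  3. substitute 'y' -> 'w'  (+1)
  4. keep 'a'
  5. keep 'r'
  6. keep 'd'
Total edit operations: 3
Edit distance = 3


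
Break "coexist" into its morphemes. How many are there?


Word: "coexist"
Morphemes: co- + exist
Each morpheme carries meaning
= 2 morphemes


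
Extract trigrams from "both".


Word: "both" (length 4)
Number of trigrams = 4 - 3 + 1 = 2
  Position 0: "bot"
  Position 1: "oth"
Trigrams = "bot", "oth"


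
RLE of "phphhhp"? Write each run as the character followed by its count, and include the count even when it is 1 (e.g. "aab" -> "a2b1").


String: "phphhhp"
Scanning for consecutive runs:
  'p' x 1
  'h' x 1
  'p' x 1
  'h' x 3
  'p' x 1
RLE = "p1h1p1h3p1"


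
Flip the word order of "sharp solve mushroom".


Original: "sharp solve mushroom"
Words (1..n): sharp | solve | mushroom
Reversed (n..1): mushroom | solve | sharp
Result = "mushroom solve sharp"


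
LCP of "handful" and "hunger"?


Word 1: "handful"
Word 2: "hunger"
Comparing from start:
  Pos 0: 'h' == 'h'
  Pos 1: 'a' != 'u' (stop)
LCP = "h" (length 1)


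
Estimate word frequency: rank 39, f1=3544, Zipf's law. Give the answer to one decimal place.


Zipf's law: f(r) = f(1) / r
f(1) = 3544
f(39) = 3544 / 39
= 90.9 occurrences


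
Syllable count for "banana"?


Word: "banana"
Syllable breakdown: ba · na · na
Counting: 3 parts
= 3 syllables


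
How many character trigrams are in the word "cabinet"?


Word: "cabinet" (length 7)
Number of 3-grams = length - 3 + 1 = 7 - 3 + 1
= 5


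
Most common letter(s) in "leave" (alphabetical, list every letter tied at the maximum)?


Word: "leave"
Letter counts:
  'a': 1
  'e': 2
  'l': 1
  'v': 1
Maximum count = 2
Most frequent = 'e' (2 times each)


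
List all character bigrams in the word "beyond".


Word: "beyond" (length 6)
Number of bigrams = 6 - 2 + 1 = 5
  Position 0: "be"
  Position 1: "ey"
  Position 2: "yo"
  Position 3: "on"
  Position 4: "nd"
Bigrams = "be", "ey", "yo", "on", "nd"


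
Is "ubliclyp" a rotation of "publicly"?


Word: "publicly", Candidate: "ubliclyp"
Method: check if candidate is substring of word+word
"publiclypublicly" contains "ubliclyp"? Yes
Is rotation = Yes


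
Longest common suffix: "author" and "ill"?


Word 1: "author"
Word 2: "ill"
Comparing from end:
  Pos -1: 'r' != 'l' (stop)
LCS = "" (length 0)


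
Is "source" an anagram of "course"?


Word 1: "course" → sorted: ceorsu
Word 2: "source" → sorted: ceorsu
Same letters? ceorsu == ceorsu
Anagram = Yes


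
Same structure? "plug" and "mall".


Pattern of "plug": [0, 1, 2, 3]
Pattern of "mall": [0, 1, 2, 2]
Patterns do not match
Same pattern = No


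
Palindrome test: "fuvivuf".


Word: "fuvivuf"
Reversed: "fuvivuf"
Forward == Backward? fuvivuf == fuvivuf
Palindrome = Yes


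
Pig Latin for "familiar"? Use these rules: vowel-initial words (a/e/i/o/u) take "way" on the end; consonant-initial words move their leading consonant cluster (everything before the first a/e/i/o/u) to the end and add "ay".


Word: "familiar"
Starts with consonant(s) → move to end, add 'ay'
Consonant cluster: "f"
Pig Latin = "amiliarfay"


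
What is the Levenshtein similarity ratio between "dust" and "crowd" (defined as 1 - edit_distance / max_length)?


Word 1: "dust" (length 4)
Word 2: "crowd" (length 5)
One optimal edit sequence:
  1. insert 'c'  (+1)
  2. substitute 'd' -> 'r'  (+1)
  3. substitute 'u' -> 'o'  (+1)
  4. substitute 's' -> 'w'  (+1)
  5. substitute 't' -> 'd'  (+1)
Edit distance = 5
Max length = max(4, 5) = 5
Similarity = 1 - 5/5
= 0.0000


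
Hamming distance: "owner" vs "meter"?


Comparing character by character (same length = 5):
  Pos 0: 'o' vs 'm' !=
  Pos 1: 'w' vs 'e' !=
  Pos 2: 'n' vs 't' !=
  Pos 3: 'e' vs 'e' =
  Pos 4: 'r' vs 'r' =
Hamming distance = 3


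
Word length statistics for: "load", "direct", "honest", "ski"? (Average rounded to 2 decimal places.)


Lengths: "load"=4, "direct"=6, "honest"=6, "ski"=3
Sum = 19, Count = 4
Average = 19/4 = 4.75
= avg=4.75, min=3, max=6


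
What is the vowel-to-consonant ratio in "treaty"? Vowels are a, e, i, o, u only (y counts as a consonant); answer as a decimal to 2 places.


Word: "treaty"
Vowels (a,e,i,o,u): 2
Consonants: 4
Ratio = 2/4
= 0.50


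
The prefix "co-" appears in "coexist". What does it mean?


Prefix: co-
Example: coexist = co- + exist
Meaning = together


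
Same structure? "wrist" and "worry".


Pattern of "wrist": [0, 1, 2, 3, 4]
Pattern of "worry": [0, 1, 2, 2, 3]
Patterns do not match
Same pattern = No


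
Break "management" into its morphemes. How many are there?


Word: "management"
Morphemes: manage / -ment
Each morpheme carries meaning
= 2 morphemes


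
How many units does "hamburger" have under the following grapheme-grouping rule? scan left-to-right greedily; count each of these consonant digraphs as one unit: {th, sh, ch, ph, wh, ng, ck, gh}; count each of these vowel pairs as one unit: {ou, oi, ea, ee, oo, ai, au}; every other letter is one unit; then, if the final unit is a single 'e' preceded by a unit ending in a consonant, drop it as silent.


Word: "hamburger" (9 letters)
Left-to-right scan:
  [1] 'h' (letter)
  [2] 'a' (letter)
  [3] 'm' (letter)
  [4] 'b' (letter)
  [5] 'u' (letter)
  [6] 'r' (letter)
  [7] 'g' (letter)
  [8] 'e' (letter)
  [9] 'r' (letter)
Units from scan: 9
Sound units = 9 units


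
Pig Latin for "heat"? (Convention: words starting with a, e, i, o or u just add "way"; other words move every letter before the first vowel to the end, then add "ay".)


Word: "heat"
Starts with consonant(s) → move to end, add 'ay'
Consonant cluster: "h"
Pig Latin = "eathay"


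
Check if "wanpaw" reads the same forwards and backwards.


Word: "wanpaw"
Reversed: "wapnaw"
Forward == Backward? wanpaw != wapnaw
Palindrome = No


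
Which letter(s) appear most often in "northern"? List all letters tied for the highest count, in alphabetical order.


Word: "northern"
Letter counts:
  'e': 1
  'h': 1
  'n': 2
  'o': 1
  'r': 2
  't': 1
Maximum count = 2
Most frequent = 'n', 'r' (2 times each)


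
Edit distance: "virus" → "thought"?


Word 1: "virus" (length 5)
Word 2: "thought" (length 7)
One optimal edit sequence (insert/delete/substitute each cost 1):
  1. substitute 'v' -> 't'  (+1)
  2. substitute 'i' -> 'h'  (+1)
  3. substitute 'r' -> 'o'  (+1)
  4. keep 'u'
  5. insert 'g'  (+1)
  6. insert 'h'  (+1)
  7. substitute 's' -> 't'  (+1)
Total edit operations: 6
Edit distance = 6


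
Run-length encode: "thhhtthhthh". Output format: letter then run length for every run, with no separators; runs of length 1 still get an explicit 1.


String: "thhhtthhthh"
Scanning for consecutive runs:
  't' x 1
  'h' x 3
  't' x 2
  'h' x 2
  't' x 1
  'h' x 2
RLE = "t1h3t2h2t1h2"


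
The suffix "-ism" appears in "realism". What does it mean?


Suffix: -ism
Example: realism = real + -ism
Meaning = belief / practice


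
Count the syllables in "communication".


Word: "communication"
Syllable breakdown: com · mu · ni · ca · tion
Counting: 5 parts
= 5 syllables


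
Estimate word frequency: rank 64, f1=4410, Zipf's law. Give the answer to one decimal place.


Zipf's law: f(r) = f(1) / r
f(1) = 4410
f(64) = 4410 / 64
= 68.9 occurrences


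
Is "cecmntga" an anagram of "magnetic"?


Word 1: "magnetic" → sorted: acegimnt
Word 2: "cecmntga" → sorted: accegmnt
Same letters? acegimnt != accegmnt
Anagram = No


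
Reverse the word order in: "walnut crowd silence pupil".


Original: "walnut crowd silence pupil"
Words (1..n): walnut | crowd | silence | pupil
Reversed (n..1): pupil | silence | crowd | walnut
Result = "pupil silence crowd walnut"


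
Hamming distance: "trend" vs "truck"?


Comparing character by character (same length = 5):
  Pos 0: 't' vs 't' =
  Pos 1: 'r' vs 'r' =
  Pos 2: 'e' vs 'u' !=
  Pos 3: 'n' vs 'c' !=
  Pos 4: 'd' vs 'k' !=
Hamming distance = 3


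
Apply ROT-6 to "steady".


Word: "steady"
Shift: 6
Each letter → (letter + shift) mod 26:
  's' (18) + 6 = 24 → 'y'
  't' (19) + 6 = 25 → 'z'
  'e' (4) + 6 = 10 → 'k'
  'a' (0) + 6 = 6 → 'g'
  'd' (3) + 6 = 9 → 'j'
  'y' (24) + 6 = 4 → 'e'
Result = "yzkgje"


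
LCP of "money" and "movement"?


Word 1: "money"
Word 2: "movement"
Comparing from start:
  Pos 0: 'm' == 'm'
  Pos 1: 'o' == 'o'
  Pos 2: 'n' != 'v' (stop)
LCP = "mo" (length 2)


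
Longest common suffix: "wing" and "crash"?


Word 1: "wing"
Word 2: "crash"
Comparing from end:
  Pos -1: 'g' != 'h' (stop)
LCS = "" (length 0)


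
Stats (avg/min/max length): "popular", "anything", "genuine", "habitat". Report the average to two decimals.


Lengths: "popular"=7, "anything"=8, "genuine"=7, "habitat"=7
Sum = 29, Count = 4
Average = 29/4 = 7.25
= avg=7.25, min=7, max=8


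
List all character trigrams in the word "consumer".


Word: "consumer" (length 8)
Number of trigrams = 8 - 3 + 1 = 6
  Position 0: "con"
  Position 1: "ons"
  Position 2: "nsu"
  Position 3: "sum"
  Position 4: "ume"
  Position 5: "mer"
Trigrams = "con", "ons", "nsu", "sum", "ume", "mer"


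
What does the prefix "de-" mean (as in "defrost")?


Prefix: de-
As in: defrost -> de- + frost
Meaning = remove / reverse


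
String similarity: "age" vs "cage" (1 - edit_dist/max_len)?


Word 1: "age" (length 3)
Word 2: "cage" (length 4)
One optimal edit sequence:
  1. insert 'c'  (+1)
  2. keep 'a'
  3. keep 'g'
  4. keep 'e'
Edit distance = 1
Max length = max(3, 4) = 4
Similarity = 1 - 1/4
= 0.7500


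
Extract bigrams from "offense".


Word: "offense" (length 7)
Number of bigrams = 7 - 2 + 1 = 6
  Position 0: "of"
  Position 1: "ff"
  Position 2: "fe"
  Position 3: "en"
  Position 4: "ns"
  Position 5: "se"
Bigrams = "of", "ff", "fe", "en", "ns", "se"


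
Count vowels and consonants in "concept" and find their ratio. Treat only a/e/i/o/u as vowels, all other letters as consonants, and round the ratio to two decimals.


Word: "concept"
Vowels (a,e,i,o,u): 2
Consonants: 5
Ratio = 2/5
= 0.40


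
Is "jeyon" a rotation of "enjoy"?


Word: "enjoy", Candidate: "jeyon"
Method: check if candidate is substring of word+word
"enjoyenjoy" contains "jeyon"? No
Is rotation = No


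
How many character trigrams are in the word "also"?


Word: "also" (length 4)
Number of 3-grams = length - 3 + 1 = 4 - 3 + 1
= 2


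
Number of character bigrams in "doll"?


Word: "doll" (length 4)
Number of 2-grams = length - 2 + 1 = 4 - 2 + 1
= 3


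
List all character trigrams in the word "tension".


Word: "tension" (length 7)
Number of trigrams = 7 - 3 + 1 = 5
  Position 0: "ten"
  Position 1: "ens"
  Position 2: "nsi"
  Position 3: "sio"
  Position 4: "ion"
Trigrams = "ten", "ens", "nsi", "sio", "ion"


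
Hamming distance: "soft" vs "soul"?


Comparing character by character (same length = 4):
  Pos 0: 's' vs 's' =
  Pos 1: 'o' vs 'o' =
  Pos 2: 'f' vs 'u' !=
  Pos 3: 't' vs 'l' !=
Hamming distance = 2


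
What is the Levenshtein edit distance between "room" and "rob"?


Word 1: "room" (length 4)
Word 2: "rob" (length 3)
One optimal edit sequence (insert/delete/substitute each cost 1):
  1. keep 'r'
  2. delete 'o'  (+1)
  3. keep 'o'
  4. substitute 'm' -> 'b'  (+1)
Total edit operations: 2
Edit distance = 2


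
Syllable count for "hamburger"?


Word: "hamburger"
Syllable breakdown: ham | bur | ger
Counting: 3 parts
= 3 syllables


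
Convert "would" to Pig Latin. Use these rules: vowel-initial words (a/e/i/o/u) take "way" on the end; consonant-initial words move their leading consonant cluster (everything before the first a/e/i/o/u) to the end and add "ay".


Word: "would"
Starts with consonant(s) → move to end, add 'ay'
Consonant cluster: "w"
Pig Latin = "ouldway"


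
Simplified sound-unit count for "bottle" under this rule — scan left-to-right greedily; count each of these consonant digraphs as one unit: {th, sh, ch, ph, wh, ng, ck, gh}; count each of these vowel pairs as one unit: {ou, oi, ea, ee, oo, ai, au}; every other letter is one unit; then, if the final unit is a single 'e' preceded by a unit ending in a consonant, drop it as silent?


Word: "bottle" (6 letters)
Left-to-right scan:
  [1] 'b' (letter)
  [2] 'o' (letter)
  [3] 't' (letter)
  [4] 't' (letter)
  [5] 'l' (letter)
  [6] 'e' (letter)
Units from scan: 6
Final unit is 'e' after a consonant -> drop as silent (-1)
Sound units = 5 units


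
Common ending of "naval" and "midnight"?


Word 1: "naval"
Word 2: "midnight"
Comparing from end:
  Pos -1: 'l' != 't' (stop)
LCS = "" (length 0)


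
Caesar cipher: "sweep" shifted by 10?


Word: "sweep"
Shift: 10
Each letter → (letter + shift) mod 26:
  's' (18) + 10 = 2 → 'c'
  'w' (22) + 10 = 6 → 'g'
  'e' (4) + 10 = 14 → 'o'
  'e' (4) + 10 = 14 → 'o'
  'p' (15) + 10 = 25 → 'z'
Result = "cgooz"


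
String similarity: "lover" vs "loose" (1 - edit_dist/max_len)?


Word 1: "lover" (length 5)
Word 2: "loose" (length 5)
One optimal edit sequence:
  1. keep 'l'
  2. keep 'o'
  3. substitute 'v' -> 'o'  (+1)
  4. substitute 'e' -> 's'  (+1)
  5. substitute 'r' -> 'e'  (+1)
Edit distance = 3
Max length = max(5, 5) = 5
Similarity = 1 - 3/5
= 0.4000


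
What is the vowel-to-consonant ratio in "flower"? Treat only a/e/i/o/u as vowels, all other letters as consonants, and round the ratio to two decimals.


Word: "flower"
Vowels (a,e,i,o,u): 2
Consonants: 4
Ratio = 2/4
= 0.50


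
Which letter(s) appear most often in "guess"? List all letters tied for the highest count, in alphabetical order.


Word: "guess"
Letter counts:
  'e': 1
  'g': 1
  's': 2
  'u': 1
Maximum count = 2
Most frequent = 's' (2 times each)


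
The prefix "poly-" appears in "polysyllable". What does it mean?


Prefix: poly-
Example: polysyllable = poly- + syllable
Meaning = many


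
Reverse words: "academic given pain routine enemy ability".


Original: "academic given pain routine enemy ability"
Words (1..n): academic | given | pain | routine | enemy | ability
Reversed (n..1): ability | enemy | routine | pain | given | academic
Result = "ability enemy routine pain given academic"


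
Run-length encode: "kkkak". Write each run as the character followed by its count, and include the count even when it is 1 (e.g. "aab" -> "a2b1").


String: "kkkak"
Scanning for consecutive runs:
  'k' x 3
  'a' x 1
  'k' x 1
RLE = "k3a1k1"


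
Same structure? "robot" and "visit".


Pattern of "robot": [0, 1, 2, 1, 3]
Pattern of "visit": [0, 1, 2, 1, 3]
Patterns match
Same pattern = Yes


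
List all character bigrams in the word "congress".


Word: "congress" (length 8)
Number of bigrams = 8 - 2 + 1 = 7
  Position 0: "co"
  Position 1: "on"
  Position 2: "ng"
  Position 3: "gr"
  Position 4: "re"
  Position 5: "es"
  Position 6: "ss"
Bigrams = "co", "on", "ng", "gr", "re", "es", "ss"


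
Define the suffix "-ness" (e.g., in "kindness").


Suffix: -ness
Example: kindness = kind + -ness
Meaning = state of being


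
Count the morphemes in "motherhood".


Word: "motherhood"
Morphemes: mother + -hood
Each morpheme carries meaning
= 2 morphemes


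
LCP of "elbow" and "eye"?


Word 1: "elbow"
Word 2: "eye"
Comparing from start:
  Pos 0: 'e' == 'e'
  Pos 1: 'l' != 'y' (stop)
LCP = "e" (length 1)


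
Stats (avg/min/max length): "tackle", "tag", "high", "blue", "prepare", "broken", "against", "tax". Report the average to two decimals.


Lengths: "tackle"=6, "tag"=3, "high"=4, "blue"=4, "prepare"=7, "broken"=6, "against"=7, "tax"=3
Sum = 40, Count = 8
Average = 40/8 = 5.00
= avg=5.00, min=3, max=7


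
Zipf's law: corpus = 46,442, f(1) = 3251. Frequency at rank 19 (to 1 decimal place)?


Zipf's law: f(r) = f(1) / r
f(1) = 3251
f(19) = 3251 / 19
= 171.1 occurrences


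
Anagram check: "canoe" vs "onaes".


Word 1: "canoe" → sorted: aceno
Word 2: "onaes" → sorted: aenos
Same letters? aceno != aenos
Anagram = No


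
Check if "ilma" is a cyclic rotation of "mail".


Word: "mail", Candidate: "ilma"
Method: check if candidate is substring of word+word
"mailmail" contains "ilma"? Yes
Is rotation = Yes


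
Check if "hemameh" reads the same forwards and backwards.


Word: "hemameh"
Reversed: "hemameh"
Forward == Backward? hemameh == hemameh
Palindrome = Yes


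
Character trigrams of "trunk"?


Word: "trunk" (length 5)
Number of trigrams = 5 - 3 + 1 = 3
  Position 0: "tru"
  Position 1: "run"
  Position 2: "unk"
Trigrams = "tru", "run", "unk"


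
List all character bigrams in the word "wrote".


Word: "wrote" (length 5)
Number of bigrams = 5 - 2 + 1 = 4
  Position 0: "wr"
  Position 1: "ro"
  Position 2: "ot"
  Position 3: "te"
Bigrams = "wr", "ro", "ot", "te"


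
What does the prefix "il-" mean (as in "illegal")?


Prefix: il-
Example: illegal (il- + legal)
Meaning = not


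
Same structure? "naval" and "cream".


Pattern of "naval": [0, 1, 2, 1, 3]
Pattern of "cream": [0, 1, 2, 3, 4]
Patterns do not match
Same pattern = No


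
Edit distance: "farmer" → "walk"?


Word 1: "farmer" (length 6)
Word 2: "walk" (length 4)
One optimal edit sequence (insert/delete/substitute each cost 1):
  1. substitute 'f' -> 'w'  (+1)
  2. keep 'a'
  3. delete 'r'  (+1)
  4. delete 'm'  (+1)
  5. substitute 'e' -> 'l'  (+1)
  6. substitute 'r' -> 'k'  (+1)
Total edit operations: 5
Edit distance = 5


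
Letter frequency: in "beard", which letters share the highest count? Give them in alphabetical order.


Word: "beard"
Letter counts:
  'a': 1
  'b': 1
  'd': 1
  'e': 1
  'r': 1
Maximum count = 1
Most frequent = 'a', 'b', 'd', 'e', 'r' (1 time each)


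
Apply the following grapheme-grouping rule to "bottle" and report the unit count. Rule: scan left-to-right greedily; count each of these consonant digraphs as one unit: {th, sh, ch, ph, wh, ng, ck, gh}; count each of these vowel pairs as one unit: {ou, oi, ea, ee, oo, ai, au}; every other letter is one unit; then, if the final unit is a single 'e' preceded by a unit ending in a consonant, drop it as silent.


Word: "bottle" (6 letters)
Left-to-right scan:
  1. 'b' (letter)
  2. 'o' (letter)
  3. 't' (letter)
  4. 't' (letter)
  5. 'l' (letter)
  6. 'e' (letter)
Units from scan: 6
Final unit is 'e' after a consonant -> drop as silent (-1)
Sound units = 5 units


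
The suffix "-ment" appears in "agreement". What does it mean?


Suffix: -ment
Example: agreement (agree + -ment)
Meaning = result of action


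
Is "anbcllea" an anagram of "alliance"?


Word 1: "alliance" → sorted: aaceilln
Word 2: "anbcllea" → sorted: aabcelln
Same letters? aaceilln != aabcelln
Anagram = No


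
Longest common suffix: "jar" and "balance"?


Word 1: "jar"
Word 2: "balance"
Comparing from end:
  Pos -1: 'r' != 'e' (stop)
LCS = "" (length 0)


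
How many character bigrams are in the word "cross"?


Word: "cross" (length 5)
Number of 2-grams = length - 2 + 1 = 5 - 2 + 1
= 4


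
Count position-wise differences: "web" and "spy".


Comparing character by character (same length = 3):
  Pos 0: 'w' vs 's' !=
  Pos 1: 'e' vs 'p' !=
  Pos 2: 'b' vs 'y' !=
Hamming distance = 3


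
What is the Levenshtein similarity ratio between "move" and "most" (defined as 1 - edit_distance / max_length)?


Word 1: "move" (length 4)
Word 2: "most" (length 4)
One optimal edit sequence:
  1. keep 'm'
  2. keep 'o'
  3. substitute 'v' -> 's'  (+1)
  4. substitute 'e' -> 't'  (+1)
Edit distance = 2
Max length = max(4, 4) = 4
Similarity = 1 - 2/4
= 0.5000


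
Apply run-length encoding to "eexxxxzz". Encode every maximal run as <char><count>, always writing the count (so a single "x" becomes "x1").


String: "eexxxxzz"
Scanning for consecutive runs:
  'e' x 2
  'x' x 4
  'z' x 2
RLE = "e2x4z2"


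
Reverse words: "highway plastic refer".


Original: "highway plastic refer"
Words (1..n): highway | plastic | refer
Reversed (n..1): refer | plastic | highway
Result = "refer plastic highway"


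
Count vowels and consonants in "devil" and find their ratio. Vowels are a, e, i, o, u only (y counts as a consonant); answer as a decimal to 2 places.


Word: "devil"
Vowels (a,e,i,o,u): 2
Consonants: 3
Ratio = 2/3
= 0.67


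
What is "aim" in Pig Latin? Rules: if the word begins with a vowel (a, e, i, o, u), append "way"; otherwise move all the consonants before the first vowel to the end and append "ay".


Word: "aim"
Starts with vowel → add 'way'
Pig Latin = "aimway"
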